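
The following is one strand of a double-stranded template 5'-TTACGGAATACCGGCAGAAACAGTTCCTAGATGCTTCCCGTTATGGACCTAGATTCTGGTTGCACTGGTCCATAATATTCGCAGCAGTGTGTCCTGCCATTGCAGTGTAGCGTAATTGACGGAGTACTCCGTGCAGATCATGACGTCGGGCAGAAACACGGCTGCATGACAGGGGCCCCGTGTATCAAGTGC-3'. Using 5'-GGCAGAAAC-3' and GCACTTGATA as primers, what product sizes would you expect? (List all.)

180 bp, 44 bp

The forward primer GGCAGAAAC matches the top strand at positions 13–21, 149–157.
The reverse primer's reverse complement is TATCAAGTGC, matching at positions 183–192.
Each forward site pairs with the reverse site to give a product ending at position 192: sizes 180, 44 bp.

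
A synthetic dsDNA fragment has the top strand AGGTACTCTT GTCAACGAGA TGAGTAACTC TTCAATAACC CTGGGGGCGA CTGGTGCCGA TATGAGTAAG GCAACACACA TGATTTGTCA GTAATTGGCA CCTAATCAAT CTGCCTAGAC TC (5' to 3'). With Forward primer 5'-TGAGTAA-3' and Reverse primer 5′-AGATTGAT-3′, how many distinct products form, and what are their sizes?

The forward primer TGAGTAA matches the top strand at positions 21–27, 63–69.
The reverse primer's reverse complement is ATCAATCT, matching at positions 105–112.
Each forward site pairs with the reverse site to give a product ending at position 112: sizes 92, 50 bp.

Two products: 92 bp, 50 bp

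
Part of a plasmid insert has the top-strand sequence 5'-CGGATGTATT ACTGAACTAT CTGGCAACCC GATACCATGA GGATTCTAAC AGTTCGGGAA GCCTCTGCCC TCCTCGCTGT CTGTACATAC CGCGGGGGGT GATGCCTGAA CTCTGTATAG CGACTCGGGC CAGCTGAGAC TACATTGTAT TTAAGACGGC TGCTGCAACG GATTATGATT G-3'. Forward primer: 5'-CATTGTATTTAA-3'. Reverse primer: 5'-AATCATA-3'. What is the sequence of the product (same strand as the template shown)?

The forward primer matches the template at positions 143–154.
The reverse primer's reverse complement is TATGATT, which matches the template at positions 174–180.
The product is the template from position 143 through 180 (38 bp).

5'-CATTGTATTTAAGACGGCTGCTGCAACGGATTATGATT-3'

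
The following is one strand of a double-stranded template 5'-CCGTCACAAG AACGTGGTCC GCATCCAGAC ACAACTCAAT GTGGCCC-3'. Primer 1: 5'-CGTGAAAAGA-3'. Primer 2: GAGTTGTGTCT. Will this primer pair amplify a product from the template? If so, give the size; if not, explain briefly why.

No product — primer 1 has no binding site in the template.

Primer 1 (CGTGAAAAGA) does not match the top strand, and its reverse complement TCTTTTCACG does not match either.
With no annealing site for primer 1, no amplification occurs.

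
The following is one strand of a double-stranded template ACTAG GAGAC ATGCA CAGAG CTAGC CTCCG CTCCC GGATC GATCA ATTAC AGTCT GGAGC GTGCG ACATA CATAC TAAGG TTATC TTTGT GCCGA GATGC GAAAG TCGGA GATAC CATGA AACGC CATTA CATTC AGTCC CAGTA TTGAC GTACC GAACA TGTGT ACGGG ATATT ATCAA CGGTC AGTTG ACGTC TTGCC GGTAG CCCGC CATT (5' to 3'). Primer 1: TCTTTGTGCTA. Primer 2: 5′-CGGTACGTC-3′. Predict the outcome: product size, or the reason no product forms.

Primer 1 (TCTTTGTGCTA) does not match the top strand, and its reverse complement TAGCACAAAGA does not match either.
With no annealing site for primer 1, no amplification occurs.

No product — primer 1 has no binding site in the template.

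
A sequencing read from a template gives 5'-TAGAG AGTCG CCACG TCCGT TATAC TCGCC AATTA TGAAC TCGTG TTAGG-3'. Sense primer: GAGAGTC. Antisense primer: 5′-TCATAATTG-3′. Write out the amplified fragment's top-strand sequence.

5'-GAGAGTCGCCACGTCCGTTATACTCGCCAATTATGA-3'

Forward primer GAGAGTC is found on the top strand at positions 3–9.
Reverse complement of the reverse primer: CAATTATGA. This occurs on the top strand at positions 30–38.
The product is the template from position 3 through 38 (36 bp).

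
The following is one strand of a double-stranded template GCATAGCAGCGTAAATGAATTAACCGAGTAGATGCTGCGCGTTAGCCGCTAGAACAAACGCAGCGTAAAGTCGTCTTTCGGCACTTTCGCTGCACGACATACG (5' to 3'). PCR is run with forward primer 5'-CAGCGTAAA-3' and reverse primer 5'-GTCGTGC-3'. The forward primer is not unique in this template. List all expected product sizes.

The forward primer CAGCGTAAA matches the top strand at positions 7–15, 61–69.
The reverse primer's reverse complement is GCACGAC, matching at positions 92–98.
Each forward site pairs with the reverse site to give a product ending at position 98: sizes 92, 38 bp.

92 bp, 38 bp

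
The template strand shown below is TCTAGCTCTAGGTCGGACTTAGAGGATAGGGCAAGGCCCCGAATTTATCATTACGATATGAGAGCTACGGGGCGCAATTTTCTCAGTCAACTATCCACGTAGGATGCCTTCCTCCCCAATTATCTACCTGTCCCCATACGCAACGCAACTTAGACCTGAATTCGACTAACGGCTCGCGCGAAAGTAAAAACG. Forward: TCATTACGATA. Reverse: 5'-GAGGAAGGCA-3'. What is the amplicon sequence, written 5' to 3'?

The forward primer matches the template at positions 48–58.
The reverse primer's reverse complement is TGCCTTCCTC, which matches the template at positions 105–114.
The product is the template from position 48 through 114 (67 bp).

5'-TCATTACGATATGAGAGCTACGGGGCGCAATTTTCTCAGTCAACTATCCACGTAGGATGCCTTCCTC-3'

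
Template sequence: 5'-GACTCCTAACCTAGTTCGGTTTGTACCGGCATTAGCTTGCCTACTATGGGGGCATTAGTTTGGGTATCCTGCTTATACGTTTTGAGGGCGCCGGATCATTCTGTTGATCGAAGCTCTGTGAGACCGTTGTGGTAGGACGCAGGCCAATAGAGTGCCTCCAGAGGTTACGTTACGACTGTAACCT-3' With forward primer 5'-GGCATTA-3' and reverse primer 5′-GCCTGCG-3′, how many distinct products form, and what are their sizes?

The forward primer GGCATTA matches the top strand at positions 28–34, 51–57.
The reverse primer's reverse complement is CGCAGGC, matching at positions 138–144.
Each forward site pairs with the reverse site to give a product ending at position 144: sizes 117, 94 bp.

Two products: 117 bp, 94 bp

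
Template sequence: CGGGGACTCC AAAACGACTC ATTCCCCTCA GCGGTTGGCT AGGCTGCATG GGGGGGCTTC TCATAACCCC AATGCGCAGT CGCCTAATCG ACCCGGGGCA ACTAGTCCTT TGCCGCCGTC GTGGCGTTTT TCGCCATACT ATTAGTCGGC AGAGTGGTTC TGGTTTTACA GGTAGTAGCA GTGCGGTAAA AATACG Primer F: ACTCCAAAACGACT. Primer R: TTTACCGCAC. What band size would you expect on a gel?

Forward primer ACTCCAAAACGACT is found on the top strand at positions 6–19.
Reverse complement of the reverse primer: GTGCGGTAAA. This occurs on the top strand at positions 181–190.
Product length = (reverse-primer end) − (forward-primer start) + 1 = 190 − 6 + 1 = 185 bp.

185 bp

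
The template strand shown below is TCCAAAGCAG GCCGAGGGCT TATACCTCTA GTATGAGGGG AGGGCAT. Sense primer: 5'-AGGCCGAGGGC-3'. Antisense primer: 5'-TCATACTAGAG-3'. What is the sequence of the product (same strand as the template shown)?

Forward primer AGGCCGAGGGC is found on the top strand at positions 9–19.
Taking the reverse complement of TCATACTAGAG gives CTCTAGTATGA, found at positions 26–36 on the template; the primer anneals here to the top strand with its 3' end pointing upstream.
The product is the template from position 9 through 36 (28 bp).

5'-AGGCCGAGGGCTTATACCTCTAGTATGA-3'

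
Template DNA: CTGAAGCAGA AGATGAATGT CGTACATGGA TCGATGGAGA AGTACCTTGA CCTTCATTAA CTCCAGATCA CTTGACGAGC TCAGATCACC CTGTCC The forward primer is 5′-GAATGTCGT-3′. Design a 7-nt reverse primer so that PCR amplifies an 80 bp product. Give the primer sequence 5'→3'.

The forward primer binds at positions 15–23, so an 80 bp product ends at position 15 + 80 − 1 = 94.
The reverse primer anneals to the top strand over positions 88–94, i.e. to ACCCTGT.
Its sequence written 5'→3' is the reverse complement: ACAGGGT.

5'-ACAGGGT-3'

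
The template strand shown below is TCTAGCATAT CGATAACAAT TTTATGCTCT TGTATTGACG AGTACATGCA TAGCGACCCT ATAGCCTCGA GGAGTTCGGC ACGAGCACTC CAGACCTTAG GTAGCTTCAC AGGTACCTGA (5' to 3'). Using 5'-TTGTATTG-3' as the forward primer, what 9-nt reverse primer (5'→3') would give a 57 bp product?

The forward primer binds at positions 30–37, so a 57 bp product ends at position 30 + 57 − 1 = 86.
The reverse primer anneals to the top strand over positions 78–86, i.e. to GGCACGAGC.
Its sequence written 5'→3' is the reverse complement: GCTCGTGCC.

5'-GCTCGTGCC-3'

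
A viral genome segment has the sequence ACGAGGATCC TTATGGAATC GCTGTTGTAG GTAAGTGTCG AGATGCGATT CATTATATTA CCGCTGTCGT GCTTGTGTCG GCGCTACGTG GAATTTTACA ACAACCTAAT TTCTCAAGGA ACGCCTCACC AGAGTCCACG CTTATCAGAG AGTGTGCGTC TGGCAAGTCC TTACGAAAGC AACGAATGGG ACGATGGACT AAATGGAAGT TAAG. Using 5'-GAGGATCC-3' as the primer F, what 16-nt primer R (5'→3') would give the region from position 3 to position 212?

5'-TAACTTCCATTTAGTC-3'

The product's 3' end on the top strand is position 212.
The reverse primer anneals to the top strand over positions 197–212, i.e. to GACTAAATGGAAGTTA.
Its sequence written 5'→3' is the reverse complement: TAACTTCCATTTAGTC.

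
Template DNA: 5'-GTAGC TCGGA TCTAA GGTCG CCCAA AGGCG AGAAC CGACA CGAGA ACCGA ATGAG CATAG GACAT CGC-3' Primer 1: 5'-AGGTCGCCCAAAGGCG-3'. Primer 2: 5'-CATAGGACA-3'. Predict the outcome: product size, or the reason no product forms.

No product — both primers anneal to the same strand and extend in the same direction.

Primer 1 (AGGTCGCCCAAAGGCG) matches the top strand at positions 15–30 (3' end points downstream).
Primer 2 (CATAGGACA) also matches the top strand directly, at positions 56–64 — its reverse complement TGTCCTATG is not present.
Both primers anneal to the bottom strand with 3' ends pointing the same way, so neither can prime synthesis back toward the other.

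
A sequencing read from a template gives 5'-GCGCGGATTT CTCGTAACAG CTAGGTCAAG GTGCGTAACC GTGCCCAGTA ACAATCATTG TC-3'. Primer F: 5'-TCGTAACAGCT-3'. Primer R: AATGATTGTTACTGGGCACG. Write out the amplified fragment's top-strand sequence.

5'-TCGTAACAGCTAGGTCAAGGTGCGTAACCGTGCCCAGTAACAATCATT-3'

Forward primer TCGTAACAGCT is found on the top strand at positions 12–22.
The reverse primer's reverse complement is CGTGCCCAGTAACAATCATT, which matches the template at positions 40–59.
The product is the template from position 12 through 59 (48 bp).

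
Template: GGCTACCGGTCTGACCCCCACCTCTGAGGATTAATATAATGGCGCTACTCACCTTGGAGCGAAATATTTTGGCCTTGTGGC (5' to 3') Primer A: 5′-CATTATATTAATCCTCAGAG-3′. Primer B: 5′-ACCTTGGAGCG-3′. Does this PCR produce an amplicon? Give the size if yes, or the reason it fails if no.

No product — the primers' 3' ends point away from each other.

Primer A (CATTATATTAATCCTCAGAG) has reverse complement CTCTGAGGATTAATATAATG, which matches the top strand at positions 22–41; primer A anneals to the top strand there with its 3' end pointing upstream toward position 22.
Primer B (ACCTTGGAGCG) matches the top strand directly at positions 51–61; it anneals to the bottom strand with its 3' end pointing downstream toward position 61.
The 3' ends diverge (primer A extends toward position 1, primer B toward position 81), so the primers never converge on a shared product.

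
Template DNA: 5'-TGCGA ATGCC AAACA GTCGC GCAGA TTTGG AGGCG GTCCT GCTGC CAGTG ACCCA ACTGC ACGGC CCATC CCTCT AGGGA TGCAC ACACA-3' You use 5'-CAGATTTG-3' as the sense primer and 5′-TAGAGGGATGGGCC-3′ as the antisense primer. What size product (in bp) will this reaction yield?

Scanning the template, CAGATTTG occurs at positions 22–29; this primer anneals to the bottom strand there with its 3' end pointing downstream.
Reverse complement of the reverse primer: GGCCCATCCCTCTA. This occurs on the top strand at positions 63–76.
The product runs from position 22 to position 76, so its length is 76 − 22 + 1 = 55 bp.

55 bp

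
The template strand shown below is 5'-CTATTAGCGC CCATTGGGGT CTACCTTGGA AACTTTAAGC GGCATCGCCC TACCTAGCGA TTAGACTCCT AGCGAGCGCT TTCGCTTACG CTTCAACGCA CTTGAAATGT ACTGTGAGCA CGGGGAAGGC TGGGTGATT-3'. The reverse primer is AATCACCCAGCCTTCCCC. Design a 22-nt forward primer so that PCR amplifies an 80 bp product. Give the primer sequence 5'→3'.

5'-ATTAGACTCCTAGCGAGCGCTT-3'

The reverse primer's reverse complement GGGGAAGGCTGGGTGATT matches the template at positions 122–139, so the product ends at position 139.
An 80 bp product then starts at position 139 − 80 + 1 = 60.
The forward primer is identical to the top strand there: ATTAGACTCCTAGCGAGCGCTT.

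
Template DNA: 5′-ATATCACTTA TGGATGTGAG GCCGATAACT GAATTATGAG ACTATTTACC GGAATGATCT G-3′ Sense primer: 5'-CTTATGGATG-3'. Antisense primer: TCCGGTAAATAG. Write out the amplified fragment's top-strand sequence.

The forward primer matches the template at positions 7–16.
Taking the reverse complement of TCCGGTAAATAG gives CTATTTACCGGA, found at positions 42–53 on the template; the primer anneals here to the top strand with its 3' end pointing upstream.
The product is the template from position 7 through 53 (47 bp).

5'-CTTATGGATGTGAGGCCGATAACTGAATTATGAGACTATTTACCGGA-3'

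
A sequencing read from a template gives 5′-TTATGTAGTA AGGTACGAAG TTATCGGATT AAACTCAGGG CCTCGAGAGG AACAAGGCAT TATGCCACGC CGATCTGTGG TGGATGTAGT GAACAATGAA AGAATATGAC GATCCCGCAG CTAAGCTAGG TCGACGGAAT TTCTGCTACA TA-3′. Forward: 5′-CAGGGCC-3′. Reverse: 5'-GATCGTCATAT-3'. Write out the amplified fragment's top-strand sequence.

5'-CAGGGCCTCGAGAGGAACAAGGCATTATGCCACGCCGATCTGTGGTGGATGTAGTGAACAATGAAAGAATATGACGATC-3'

The forward primer matches the template at positions 36–42.
Reverse complement of the reverse primer: ATATGACGATC. This occurs on the top strand at positions 104–114.
The product is the template from position 36 through 114 (79 bp).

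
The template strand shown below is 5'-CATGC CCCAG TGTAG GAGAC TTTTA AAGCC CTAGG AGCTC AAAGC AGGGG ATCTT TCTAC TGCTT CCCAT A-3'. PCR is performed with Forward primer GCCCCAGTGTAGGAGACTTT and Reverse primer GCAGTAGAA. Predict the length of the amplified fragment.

60 bp

Forward primer GCCCCAGTGTAGGAGACTTT is found on the top strand at positions 4–23.
Taking the reverse complement of GCAGTAGAA gives TTCTACTGC, found at positions 55–63 on the template; the primer anneals here to the top strand with its 3' end pointing upstream.
The product runs from position 4 to position 63, so its length is 63 − 4 + 1 = 60 bp.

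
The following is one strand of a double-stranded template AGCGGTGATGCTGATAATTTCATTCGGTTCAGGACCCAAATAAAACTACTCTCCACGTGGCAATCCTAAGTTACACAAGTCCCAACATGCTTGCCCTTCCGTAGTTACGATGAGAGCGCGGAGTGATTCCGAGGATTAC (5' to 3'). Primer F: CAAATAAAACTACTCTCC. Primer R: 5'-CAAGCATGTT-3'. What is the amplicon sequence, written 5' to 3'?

5'-CAAATAAAACTACTCTCCACGTGGCAATCCTAAGTTACACAAGTCCCAACATGCTTG-3'

The forward primer matches the template at positions 37–54.
The reverse primer's reverse complement is AACATGCTTG, which matches the template at positions 84–93.
The product is the template from position 37 through 93 (57 bp).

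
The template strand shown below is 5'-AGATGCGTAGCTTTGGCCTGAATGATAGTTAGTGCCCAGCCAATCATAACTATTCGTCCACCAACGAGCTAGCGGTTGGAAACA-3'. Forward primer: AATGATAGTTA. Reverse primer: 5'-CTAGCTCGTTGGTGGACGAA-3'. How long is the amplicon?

52 bp

Scanning the template, AATGATAGTTA occurs at positions 21–31; this primer anneals to the bottom strand there with its 3' end pointing downstream.
Reverse complement of the reverse primer: TTCGTCCACCAACGAGCTAG. This occurs on the top strand at positions 53–72.
Amplicon spans positions 21–72: 52 bp.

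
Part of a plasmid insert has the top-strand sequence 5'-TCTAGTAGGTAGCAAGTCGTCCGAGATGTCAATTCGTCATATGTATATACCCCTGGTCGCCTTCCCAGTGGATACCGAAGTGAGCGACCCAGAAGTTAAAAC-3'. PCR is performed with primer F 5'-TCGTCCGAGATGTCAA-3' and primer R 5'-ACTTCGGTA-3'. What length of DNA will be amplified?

65 bp

The forward primer matches the template at positions 17–32.
The reverse primer's reverse complement is TACCGAAGT, which matches the template at positions 73–81.
Product length = (reverse-primer end) − (forward-primer start) + 1 = 81 − 17 + 1 = 65 bp.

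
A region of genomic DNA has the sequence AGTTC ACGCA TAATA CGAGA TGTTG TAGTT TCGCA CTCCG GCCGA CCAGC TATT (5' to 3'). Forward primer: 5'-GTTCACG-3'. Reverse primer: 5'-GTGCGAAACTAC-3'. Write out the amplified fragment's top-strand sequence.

The forward primer matches the template at positions 2–8.
The reverse primer's reverse complement is GTAGTTTCGCAC, which matches the template at positions 25–36.
The product is the template from position 2 through 36 (35 bp).

5'-GTTCACGCATAATACGAGATGTTGTAGTTTCGCAC-3'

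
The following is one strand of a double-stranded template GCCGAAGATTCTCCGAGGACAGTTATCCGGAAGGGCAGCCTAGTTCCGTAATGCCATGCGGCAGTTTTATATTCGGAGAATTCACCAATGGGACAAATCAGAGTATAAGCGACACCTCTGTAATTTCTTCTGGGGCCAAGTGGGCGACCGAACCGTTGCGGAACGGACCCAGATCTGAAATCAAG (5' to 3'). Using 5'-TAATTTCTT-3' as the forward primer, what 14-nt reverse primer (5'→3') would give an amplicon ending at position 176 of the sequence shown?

5'-AGATCTGGGTCCGT-3'

The forward primer binds at positions 121–129; the product's 3' end on the top strand is position 176.
The reverse primer anneals to the top strand over positions 163–176, i.e. to ACGGACCCAGATCT.
Its sequence written 5'→3' is the reverse complement: AGATCTGGGTCCGT.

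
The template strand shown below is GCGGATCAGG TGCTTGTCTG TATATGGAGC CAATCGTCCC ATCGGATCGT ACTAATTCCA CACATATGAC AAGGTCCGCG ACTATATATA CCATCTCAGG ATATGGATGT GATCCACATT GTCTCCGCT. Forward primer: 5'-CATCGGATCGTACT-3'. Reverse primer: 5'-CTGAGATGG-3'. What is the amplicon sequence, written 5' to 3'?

5'-CATCGGATCGTACTAATTCCACACATATGACAAGGTCCGCGACTATATATACCATCTCAG-3'

Scanning the template, CATCGGATCGTACT occurs at positions 40–53; this primer anneals to the bottom strand there with its 3' end pointing downstream.
Reverse complement of the reverse primer: CCATCTCAG. This occurs on the top strand at positions 91–99.
The product is the template from position 40 through 99 (60 bp).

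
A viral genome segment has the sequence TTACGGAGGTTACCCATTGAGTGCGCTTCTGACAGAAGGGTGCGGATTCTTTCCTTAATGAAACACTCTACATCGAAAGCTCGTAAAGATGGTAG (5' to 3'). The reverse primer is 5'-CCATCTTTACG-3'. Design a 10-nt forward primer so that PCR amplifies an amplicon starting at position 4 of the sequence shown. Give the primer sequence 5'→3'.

5'-CGGAGGTTAC-3'

The reverse primer's reverse complement CGTAAAGATGG matches the template at positions 82–92; the product starts at position 4.
The forward primer is identical to the top strand over positions 4–13: CGGAGGTTAC.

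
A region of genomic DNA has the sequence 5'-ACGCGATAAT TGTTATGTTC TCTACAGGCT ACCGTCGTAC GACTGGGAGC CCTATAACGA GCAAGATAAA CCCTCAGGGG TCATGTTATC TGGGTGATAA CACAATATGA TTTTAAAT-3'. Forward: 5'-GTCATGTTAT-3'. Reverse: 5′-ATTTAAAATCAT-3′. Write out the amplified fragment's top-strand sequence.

5'-GTCATGTTATCTGGGTGATAACACAATATGATTTTAAAT-3'

Scanning the template, GTCATGTTAT occurs at positions 80–89; this primer anneals to the bottom strand there with its 3' end pointing downstream.
The reverse primer's reverse complement is ATGATTTTAAAT, which matches the template at positions 107–118.
The product is the template from position 80 through 118 (39 bp).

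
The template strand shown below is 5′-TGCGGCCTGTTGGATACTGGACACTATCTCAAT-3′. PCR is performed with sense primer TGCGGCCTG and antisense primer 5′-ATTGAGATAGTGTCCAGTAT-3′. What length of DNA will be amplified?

Scanning the template, TGCGGCCTG occurs at positions 1–9; this primer anneals to the bottom strand there with its 3' end pointing downstream.
The reverse primer's reverse complement is ATACTGGACACTATCTCAAT, which matches the template at positions 14–33.
The product runs from position 1 to position 33, so its length is 33 − 1 + 1 = 33 bp.

33 bp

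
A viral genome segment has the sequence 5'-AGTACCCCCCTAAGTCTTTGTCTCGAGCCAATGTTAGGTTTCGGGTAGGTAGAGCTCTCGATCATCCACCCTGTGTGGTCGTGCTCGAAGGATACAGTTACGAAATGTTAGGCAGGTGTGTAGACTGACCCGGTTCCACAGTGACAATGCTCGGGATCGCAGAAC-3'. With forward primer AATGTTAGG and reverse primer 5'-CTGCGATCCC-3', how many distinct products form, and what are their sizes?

The forward primer AATGTTAGG matches the top strand at positions 30–38, 104–112.
The reverse primer's reverse complement is GGGATCGCAG, matching at positions 153–162.
Each forward site pairs with the reverse site to give a product ending at position 162: sizes 133, 59 bp.

Two products: 133 bp, 59 bp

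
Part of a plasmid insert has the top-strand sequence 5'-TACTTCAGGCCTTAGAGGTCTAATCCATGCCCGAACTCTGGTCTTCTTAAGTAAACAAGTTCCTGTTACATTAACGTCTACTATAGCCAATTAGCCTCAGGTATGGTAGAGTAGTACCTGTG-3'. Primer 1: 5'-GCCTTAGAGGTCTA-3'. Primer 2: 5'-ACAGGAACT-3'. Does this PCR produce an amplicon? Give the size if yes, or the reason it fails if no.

Yes — a 58 bp product.

Primer 1 (GCCTTAGAGGTCTA) matches the top strand at positions 9–22; it acts as a forward primer.
Primer 2's reverse complement is AGTTCCTGT, matching the top strand at positions 58–66; it acts as a reverse primer.
The 3' ends face each other across positions 9–66, giving a 58 bp product.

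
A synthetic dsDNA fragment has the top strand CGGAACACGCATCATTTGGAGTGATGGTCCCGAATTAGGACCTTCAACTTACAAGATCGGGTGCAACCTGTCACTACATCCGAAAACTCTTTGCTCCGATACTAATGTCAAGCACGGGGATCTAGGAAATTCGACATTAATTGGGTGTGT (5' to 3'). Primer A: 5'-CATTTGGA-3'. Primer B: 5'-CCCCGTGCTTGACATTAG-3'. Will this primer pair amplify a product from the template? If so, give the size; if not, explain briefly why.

Yes — a 107 bp product.

Primer A (CATTTGGA) matches the top strand at positions 13–20; it acts as a forward primer.
Primer B's reverse complement is CTAATGTCAAGCACGGGG, matching the top strand at positions 102–119; it acts as a reverse primer.
The 3' ends face each other across positions 13–119, giving a 107 bp product.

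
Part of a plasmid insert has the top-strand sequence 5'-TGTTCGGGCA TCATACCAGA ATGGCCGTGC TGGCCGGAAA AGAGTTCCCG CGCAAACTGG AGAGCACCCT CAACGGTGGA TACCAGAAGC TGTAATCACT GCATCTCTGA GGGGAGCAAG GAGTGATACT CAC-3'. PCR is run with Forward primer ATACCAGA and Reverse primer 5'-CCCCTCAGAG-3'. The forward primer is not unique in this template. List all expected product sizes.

102 bp, 35 bp

The forward primer ATACCAGA matches the top strand at positions 13–20, 80–87.
The reverse primer's reverse complement is CTCTGAGGGG, matching at positions 105–114.
Each forward site pairs with the reverse site to give a product ending at position 114: sizes 102, 35 bp.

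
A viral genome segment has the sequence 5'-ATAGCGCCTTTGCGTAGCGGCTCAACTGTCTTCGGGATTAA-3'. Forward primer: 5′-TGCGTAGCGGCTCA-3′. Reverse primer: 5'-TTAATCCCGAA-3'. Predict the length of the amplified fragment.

31 bp

The forward primer matches the template at positions 11–24.
The reverse primer's reverse complement is TTCGGGATTAA, which matches the template at positions 31–41.
Amplicon spans positions 11–41: 31 bp.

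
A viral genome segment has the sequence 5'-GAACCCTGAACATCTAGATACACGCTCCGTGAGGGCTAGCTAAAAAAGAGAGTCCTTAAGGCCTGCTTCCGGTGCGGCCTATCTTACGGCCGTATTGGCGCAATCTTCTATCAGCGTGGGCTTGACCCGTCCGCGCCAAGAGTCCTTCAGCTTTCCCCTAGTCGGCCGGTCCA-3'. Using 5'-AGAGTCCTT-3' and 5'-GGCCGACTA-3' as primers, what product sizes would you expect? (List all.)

The forward primer AGAGTCCTT matches the top strand at positions 49–57, 139–147.
The reverse primer's reverse complement is TAGTCGGCC, matching at positions 159–167.
Each forward site pairs with the reverse site to give a product ending at position 167: sizes 119, 29 bp.

119 bp, 29 bp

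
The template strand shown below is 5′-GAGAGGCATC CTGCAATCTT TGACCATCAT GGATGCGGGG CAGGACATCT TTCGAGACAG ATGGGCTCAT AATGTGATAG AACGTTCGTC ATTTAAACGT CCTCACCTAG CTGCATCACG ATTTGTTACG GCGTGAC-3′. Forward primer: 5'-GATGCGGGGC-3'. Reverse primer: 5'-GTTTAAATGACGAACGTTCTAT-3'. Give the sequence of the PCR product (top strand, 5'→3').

5'-GATGCGGGGCAGGACATCTTTCGAGACAGATGGGCTCATAATGTGATAGAACGTTCGTCATTTAAAC-3'

Forward primer GATGCGGGGC is found on the top strand at positions 32–41.
Taking the reverse complement of GTTTAAATGACGAACGTTCTAT gives ATAGAACGTTCGTCATTTAAAC, found at positions 77–98 on the template; the primer anneals here to the top strand with its 3' end pointing upstream.
The product is the template from position 32 through 98 (67 bp).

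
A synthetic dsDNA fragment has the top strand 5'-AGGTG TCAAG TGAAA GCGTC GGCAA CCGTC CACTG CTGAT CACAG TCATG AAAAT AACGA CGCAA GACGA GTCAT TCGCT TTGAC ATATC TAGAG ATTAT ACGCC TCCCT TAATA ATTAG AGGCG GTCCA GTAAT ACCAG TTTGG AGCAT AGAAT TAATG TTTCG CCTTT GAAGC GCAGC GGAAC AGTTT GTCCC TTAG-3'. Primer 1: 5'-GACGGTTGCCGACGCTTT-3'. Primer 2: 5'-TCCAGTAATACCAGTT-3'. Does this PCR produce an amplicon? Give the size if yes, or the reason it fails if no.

Primer 1 (GACGGTTGCCGACGCTTT) has reverse complement AAAGCGTCGGCAACCGTC, which matches the top strand at positions 13–30; primer 1 anneals to the top strand there with its 3' end pointing upstream toward position 13.
Primer 2 (TCCAGTAATACCAGTT) matches the top strand directly at positions 127–142; it anneals to the bottom strand with its 3' end pointing downstream toward position 142.
The 3' ends diverge (primer 1 extends toward position 1, primer 2 toward position 199), so the primers never converge on a shared product.

No product — the primers' 3' ends point away from each other.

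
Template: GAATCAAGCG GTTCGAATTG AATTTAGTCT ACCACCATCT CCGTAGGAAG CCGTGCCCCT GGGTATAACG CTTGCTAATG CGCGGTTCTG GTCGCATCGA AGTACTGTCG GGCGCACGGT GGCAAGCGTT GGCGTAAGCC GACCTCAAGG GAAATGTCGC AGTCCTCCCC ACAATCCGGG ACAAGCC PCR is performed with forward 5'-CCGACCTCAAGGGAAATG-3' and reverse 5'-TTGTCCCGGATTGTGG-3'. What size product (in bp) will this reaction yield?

Scanning the template, CCGACCTCAAGGGAAATG occurs at positions 139–156; this primer anneals to the bottom strand there with its 3' end pointing downstream.
Reverse complement of the reverse primer: CCACAATCCGGGACAA. This occurs on the top strand at positions 169–184.
The product runs from position 139 to position 184, so its length is 184 − 139 + 1 = 46 bp.

46 bp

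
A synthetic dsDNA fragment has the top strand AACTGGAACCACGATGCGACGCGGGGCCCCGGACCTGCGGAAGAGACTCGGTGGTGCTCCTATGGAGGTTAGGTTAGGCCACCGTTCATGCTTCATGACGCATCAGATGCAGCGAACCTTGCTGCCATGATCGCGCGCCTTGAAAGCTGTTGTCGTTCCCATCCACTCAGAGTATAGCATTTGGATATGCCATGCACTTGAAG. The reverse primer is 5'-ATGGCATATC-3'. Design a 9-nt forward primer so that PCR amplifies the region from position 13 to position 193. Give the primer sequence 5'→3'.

5'-GATGCGACG-3'

The reverse primer's reverse complement GATATGCCAT matches the template at positions 184–193; the product starts at position 13.
The forward primer is identical to the top strand over positions 13–21: GATGCGACG.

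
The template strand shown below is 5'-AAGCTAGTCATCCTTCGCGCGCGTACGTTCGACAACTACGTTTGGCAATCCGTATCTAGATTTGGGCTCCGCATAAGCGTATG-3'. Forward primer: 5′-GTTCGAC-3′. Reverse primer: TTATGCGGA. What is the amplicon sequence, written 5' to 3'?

The forward primer matches the template at positions 27–33.
The reverse primer's reverse complement is TCCGCATAA, which matches the template at positions 68–76.
The product is the template from position 27 through 76 (50 bp).

5'-GTTCGACAACTACGTTTGGCAATCCGTATCTAGATTTGGGCTCCGCATAA-3'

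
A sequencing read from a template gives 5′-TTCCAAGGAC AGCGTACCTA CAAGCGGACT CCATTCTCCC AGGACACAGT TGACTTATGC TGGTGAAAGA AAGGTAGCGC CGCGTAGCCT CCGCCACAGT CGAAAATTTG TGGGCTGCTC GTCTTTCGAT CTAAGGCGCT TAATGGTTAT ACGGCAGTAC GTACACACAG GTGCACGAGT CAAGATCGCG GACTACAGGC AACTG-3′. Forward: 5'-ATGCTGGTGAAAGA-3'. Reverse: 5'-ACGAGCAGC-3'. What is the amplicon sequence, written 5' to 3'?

5'-ATGCTGGTGAAAGAAAGGTAGCGCCGCGTAGCCTCCGCCACAGTCGAAAATTTGTGGGCTGCTCGT-3'

Scanning the template, ATGCTGGTGAAAGA occurs at positions 57–70; this primer anneals to the bottom strand there with its 3' end pointing downstream.
The reverse primer's reverse complement is GCTGCTCGT, which matches the template at positions 114–122.
The product is the template from position 57 through 122 (66 bp).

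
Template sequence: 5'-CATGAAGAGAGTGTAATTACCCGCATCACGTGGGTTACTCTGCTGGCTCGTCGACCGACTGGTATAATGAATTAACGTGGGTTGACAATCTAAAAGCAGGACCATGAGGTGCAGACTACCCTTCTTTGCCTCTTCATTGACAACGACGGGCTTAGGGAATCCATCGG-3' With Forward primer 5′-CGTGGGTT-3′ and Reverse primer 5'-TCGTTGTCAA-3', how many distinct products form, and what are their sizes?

The forward primer CGTGGGTT matches the top strand at positions 29–36, 76–83.
The reverse primer's reverse complement is TTGACAACGA, matching at positions 137–146.
Each forward site pairs with the reverse site to give a product ending at position 146: sizes 118, 71 bp.

Two products: 118 bp, 71 bp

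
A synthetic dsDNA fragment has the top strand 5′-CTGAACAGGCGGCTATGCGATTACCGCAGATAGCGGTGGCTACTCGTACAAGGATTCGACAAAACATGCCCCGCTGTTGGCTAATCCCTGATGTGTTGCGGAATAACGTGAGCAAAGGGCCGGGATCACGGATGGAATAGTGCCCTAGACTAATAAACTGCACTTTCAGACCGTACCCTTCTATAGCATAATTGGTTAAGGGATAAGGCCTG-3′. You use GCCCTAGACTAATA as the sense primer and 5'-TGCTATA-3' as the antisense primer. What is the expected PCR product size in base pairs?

The forward primer matches the template at positions 142–155.
The reverse primer's reverse complement is TATAGCA, which matches the template at positions 182–188.
Amplicon spans positions 142–188: 47 bp.

47 bp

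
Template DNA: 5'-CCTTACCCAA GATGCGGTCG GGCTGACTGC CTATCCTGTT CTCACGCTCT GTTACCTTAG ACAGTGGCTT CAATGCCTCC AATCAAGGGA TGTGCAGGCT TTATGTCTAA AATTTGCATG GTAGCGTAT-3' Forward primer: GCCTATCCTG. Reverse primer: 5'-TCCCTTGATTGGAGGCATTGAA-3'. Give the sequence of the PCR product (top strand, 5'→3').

5'-GCCTATCCTGTTCTCACGCTCTGTTACCTTAGACAGTGGCTTCAATGCCTCCAATCAAGGGA-3'

Forward primer GCCTATCCTG is found on the top strand at positions 29–38.
The reverse primer's reverse complement is TTCAATGCCTCCAATCAAGGGA, which matches the template at positions 69–90.
The product is the template from position 29 through 90 (62 bp).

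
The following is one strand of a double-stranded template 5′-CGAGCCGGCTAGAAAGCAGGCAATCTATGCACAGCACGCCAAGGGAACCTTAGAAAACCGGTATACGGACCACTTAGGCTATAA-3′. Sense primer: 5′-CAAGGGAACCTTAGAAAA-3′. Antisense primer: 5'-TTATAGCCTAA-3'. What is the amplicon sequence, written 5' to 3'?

5'-CAAGGGAACCTTAGAAAACCGGTATACGGACCACTTAGGCTATAA-3'

Forward primer CAAGGGAACCTTAGAAAA is found on the top strand at positions 40–57.
The reverse primer's reverse complement is TTAGGCTATAA, which matches the template at positions 74–84.
The product is the template from position 40 through 84 (45 bp).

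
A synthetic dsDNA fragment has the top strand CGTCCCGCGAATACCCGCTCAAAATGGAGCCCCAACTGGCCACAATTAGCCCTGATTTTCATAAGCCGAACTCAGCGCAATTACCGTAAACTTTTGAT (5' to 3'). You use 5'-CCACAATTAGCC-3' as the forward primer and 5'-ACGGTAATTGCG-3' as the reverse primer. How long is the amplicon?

48 bp

The forward primer matches the template at positions 40–51.
The reverse primer's reverse complement is CGCAATTACCGT, which matches the template at positions 76–87.
Product length = (reverse-primer end) − (forward-primer start) + 1 = 87 − 40 + 1 = 48 bp.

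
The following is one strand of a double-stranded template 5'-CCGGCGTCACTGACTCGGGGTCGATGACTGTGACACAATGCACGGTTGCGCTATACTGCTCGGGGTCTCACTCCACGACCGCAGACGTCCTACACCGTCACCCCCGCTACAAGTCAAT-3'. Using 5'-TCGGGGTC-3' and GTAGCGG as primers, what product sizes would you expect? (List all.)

The forward primer TCGGGGTC matches the top strand at positions 15–22, 60–67.
The reverse primer's reverse complement is CCGCTAC, matching at positions 104–110.
Each forward site pairs with the reverse site to give a product ending at position 110: sizes 96, 51 bp.

96 bp, 51 bp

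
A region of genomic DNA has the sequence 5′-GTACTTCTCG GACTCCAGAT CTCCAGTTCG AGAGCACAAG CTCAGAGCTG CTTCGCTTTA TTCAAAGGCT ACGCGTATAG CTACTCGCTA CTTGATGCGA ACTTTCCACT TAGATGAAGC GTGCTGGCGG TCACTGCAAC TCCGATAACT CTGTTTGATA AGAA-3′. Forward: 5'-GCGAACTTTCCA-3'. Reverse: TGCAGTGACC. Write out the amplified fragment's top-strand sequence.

The forward primer matches the template at positions 97–108.
Taking the reverse complement of TGCAGTGACC gives GGTCACTGCA, found at positions 129–138 on the template; the primer anneals here to the top strand with its 3' end pointing upstream.
The product is the template from position 97 through 138 (42 bp).

5'-GCGAACTTTCCACTTAGATGAAGCGTGCTGGCGGTCACTGCA-3'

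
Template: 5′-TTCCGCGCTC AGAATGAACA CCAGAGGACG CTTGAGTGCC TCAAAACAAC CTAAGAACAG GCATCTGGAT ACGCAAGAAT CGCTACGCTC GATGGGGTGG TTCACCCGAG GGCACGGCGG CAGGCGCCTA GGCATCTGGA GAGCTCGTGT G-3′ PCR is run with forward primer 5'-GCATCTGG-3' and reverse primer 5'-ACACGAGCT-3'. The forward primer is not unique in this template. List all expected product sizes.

The forward primer GCATCTGG matches the top strand at positions 61–68, 132–139.
The reverse primer's reverse complement is AGCTCGTGT, matching at positions 142–150.
Each forward site pairs with the reverse site to give a product ending at position 150: sizes 90, 19 bp.

90 bp, 19 bp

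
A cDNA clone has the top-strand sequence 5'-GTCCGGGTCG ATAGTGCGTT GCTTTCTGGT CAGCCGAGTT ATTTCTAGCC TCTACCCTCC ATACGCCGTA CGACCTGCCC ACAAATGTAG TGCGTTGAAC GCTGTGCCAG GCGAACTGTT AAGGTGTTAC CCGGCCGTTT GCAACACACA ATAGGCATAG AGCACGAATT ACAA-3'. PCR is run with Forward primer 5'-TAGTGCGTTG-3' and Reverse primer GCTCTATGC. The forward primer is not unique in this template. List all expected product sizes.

The forward primer TAGTGCGTTG matches the top strand at positions 12–21, 88–97.
The reverse primer's reverse complement is GCATAGAGC, matching at positions 155–163.
Each forward site pairs with the reverse site to give a product ending at position 163: sizes 152, 76 bp.

152 bp, 76 bp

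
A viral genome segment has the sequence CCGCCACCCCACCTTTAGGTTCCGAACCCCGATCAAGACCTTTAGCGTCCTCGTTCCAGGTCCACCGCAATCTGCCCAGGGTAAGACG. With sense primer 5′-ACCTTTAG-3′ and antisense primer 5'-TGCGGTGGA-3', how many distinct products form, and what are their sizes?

The forward primer ACCTTTAG matches the top strand at positions 11–18, 38–45.
The reverse primer's reverse complement is TCCACCGCA, matching at positions 61–69.
Each forward site pairs with the reverse site to give a product ending at position 69: sizes 59, 32 bp.

Two products: 59 bp, 32 bp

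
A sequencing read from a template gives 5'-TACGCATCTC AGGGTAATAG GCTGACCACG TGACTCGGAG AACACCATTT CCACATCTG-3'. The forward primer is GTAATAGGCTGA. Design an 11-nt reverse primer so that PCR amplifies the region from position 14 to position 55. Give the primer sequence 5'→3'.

5'-TGTGGAAATGG-3'

The product's 3' end on the top strand is position 55.
The reverse primer anneals to the top strand over positions 45–55, i.e. to CCATTTCCACA.
Its sequence written 5'→3' is the reverse complement: TGTGGAAATGG.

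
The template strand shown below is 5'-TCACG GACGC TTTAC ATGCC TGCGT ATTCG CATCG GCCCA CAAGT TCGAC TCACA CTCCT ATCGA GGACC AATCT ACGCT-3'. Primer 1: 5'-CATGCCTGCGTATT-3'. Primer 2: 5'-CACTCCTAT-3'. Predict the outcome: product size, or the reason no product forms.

Primer 1 (CATGCCTGCGTATT) matches the top strand at positions 15–28 (3' end points downstream).
Primer 2 (CACTCCTAT) also matches the top strand directly, at positions 54–62 — its reverse complement ATAGGAGTG is not present.
Both primers anneal to the bottom strand with 3' ends pointing the same way, so neither can prime synthesis back toward the other.

No product — both primers anneal to the same strand and extend in the same direction.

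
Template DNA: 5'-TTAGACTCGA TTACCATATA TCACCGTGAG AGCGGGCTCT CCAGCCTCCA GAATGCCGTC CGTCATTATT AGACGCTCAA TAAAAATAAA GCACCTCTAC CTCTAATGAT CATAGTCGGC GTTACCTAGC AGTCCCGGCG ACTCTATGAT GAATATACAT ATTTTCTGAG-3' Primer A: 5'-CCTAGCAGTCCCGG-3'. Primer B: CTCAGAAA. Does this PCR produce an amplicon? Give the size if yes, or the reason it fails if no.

Yes — a 46 bp product.

Primer A (CCTAGCAGTCCCGG) matches the top strand at positions 125–138; it acts as a forward primer.
Primer B's reverse complement is TTTCTGAG, matching the top strand at positions 163–170; it acts as a reverse primer.
The 3' ends face each other across positions 125–170, giving a 46 bp product.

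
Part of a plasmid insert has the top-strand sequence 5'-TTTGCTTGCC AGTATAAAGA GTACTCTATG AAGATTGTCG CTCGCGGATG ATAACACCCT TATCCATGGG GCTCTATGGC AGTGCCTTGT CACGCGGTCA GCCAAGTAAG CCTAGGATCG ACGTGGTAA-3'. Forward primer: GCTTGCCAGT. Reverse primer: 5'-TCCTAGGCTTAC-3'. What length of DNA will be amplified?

114 bp

The forward primer matches the template at positions 4–13.
Reverse complement of the reverse primer: GTAAGCCTAGGA. This occurs on the top strand at positions 106–117.
Amplicon spans positions 4–117: 114 bp.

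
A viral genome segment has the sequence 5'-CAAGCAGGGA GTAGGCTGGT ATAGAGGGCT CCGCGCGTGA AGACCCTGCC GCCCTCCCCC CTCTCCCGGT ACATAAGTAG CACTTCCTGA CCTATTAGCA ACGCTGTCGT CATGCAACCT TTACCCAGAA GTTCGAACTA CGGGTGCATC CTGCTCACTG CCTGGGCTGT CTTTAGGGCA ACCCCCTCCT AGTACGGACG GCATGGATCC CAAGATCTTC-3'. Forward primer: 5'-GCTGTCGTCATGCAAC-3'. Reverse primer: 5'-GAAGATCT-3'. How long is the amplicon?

Scanning the template, GCTGTCGTCATGCAAC occurs at positions 103–118; this primer anneals to the bottom strand there with its 3' end pointing downstream.
Taking the reverse complement of GAAGATCT gives AGATCTTC, found at positions 213–220 on the template; the primer anneals here to the top strand with its 3' end pointing upstream.
Amplicon spans positions 103–220: 118 bp.

118 bp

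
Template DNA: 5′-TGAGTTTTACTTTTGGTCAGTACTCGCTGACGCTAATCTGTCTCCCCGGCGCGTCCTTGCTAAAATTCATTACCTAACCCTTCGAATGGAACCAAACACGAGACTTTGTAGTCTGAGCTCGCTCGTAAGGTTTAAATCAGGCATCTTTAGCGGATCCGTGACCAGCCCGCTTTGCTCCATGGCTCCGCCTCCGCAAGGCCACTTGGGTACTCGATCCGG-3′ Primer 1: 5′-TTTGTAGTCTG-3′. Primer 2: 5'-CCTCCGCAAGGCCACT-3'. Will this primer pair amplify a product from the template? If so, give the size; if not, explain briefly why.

Primer 1 (TTTGTAGTCTG) matches the top strand at positions 105–115 (3' end points downstream).
Primer 2 (CCTCCGCAAGGCCACT) also matches the top strand directly, at positions 188–203 — its reverse complement AGTGGCCTTGCGGAGG is not present.
Both primers anneal to the bottom strand with 3' ends pointing the same way, so neither can prime synthesis back toward the other.

No product — both primers anneal to the same strand and extend in the same direction.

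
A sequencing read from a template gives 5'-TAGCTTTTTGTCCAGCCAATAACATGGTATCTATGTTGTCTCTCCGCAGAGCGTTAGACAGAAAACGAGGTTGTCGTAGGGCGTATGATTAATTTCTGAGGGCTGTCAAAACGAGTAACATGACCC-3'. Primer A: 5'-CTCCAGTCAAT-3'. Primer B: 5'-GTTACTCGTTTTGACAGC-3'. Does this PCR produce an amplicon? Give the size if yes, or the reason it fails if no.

Primer A (CTCCAGTCAAT) does not match the top strand, and its reverse complement ATTGACTGGAG does not match either.
With no annealing site for primer A, no amplification occurs.

No product — primer A has no binding site in the template.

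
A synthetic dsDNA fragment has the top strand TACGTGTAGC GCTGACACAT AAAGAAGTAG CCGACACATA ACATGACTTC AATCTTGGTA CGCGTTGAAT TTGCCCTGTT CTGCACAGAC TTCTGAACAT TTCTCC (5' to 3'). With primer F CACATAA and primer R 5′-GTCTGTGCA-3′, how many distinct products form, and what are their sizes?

Two products: 75 bp, 56 bp

The forward primer CACATAA matches the top strand at positions 16–22, 35–41.
The reverse primer's reverse complement is TGCACAGAC, matching at positions 82–90.
Each forward site pairs with the reverse site to give a product ending at position 90: sizes 75, 56 bp.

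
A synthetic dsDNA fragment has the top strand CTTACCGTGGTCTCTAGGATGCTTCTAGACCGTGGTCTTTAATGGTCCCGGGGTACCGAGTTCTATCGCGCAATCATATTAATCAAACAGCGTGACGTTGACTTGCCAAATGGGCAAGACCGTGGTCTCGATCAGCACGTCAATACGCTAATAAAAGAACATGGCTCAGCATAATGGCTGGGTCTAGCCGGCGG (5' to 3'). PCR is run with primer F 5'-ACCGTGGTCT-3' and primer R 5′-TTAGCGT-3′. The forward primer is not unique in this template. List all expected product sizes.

148 bp, 123 bp, 33 bp

The forward primer ACCGTGGTCT matches the top strand at positions 4–13, 29–38, 119–128.
The reverse primer's reverse complement is ACGCTAA, matching at positions 145–151.
Each forward site pairs with the reverse site to give a product ending at position 151: sizes 148, 123, 33 bp.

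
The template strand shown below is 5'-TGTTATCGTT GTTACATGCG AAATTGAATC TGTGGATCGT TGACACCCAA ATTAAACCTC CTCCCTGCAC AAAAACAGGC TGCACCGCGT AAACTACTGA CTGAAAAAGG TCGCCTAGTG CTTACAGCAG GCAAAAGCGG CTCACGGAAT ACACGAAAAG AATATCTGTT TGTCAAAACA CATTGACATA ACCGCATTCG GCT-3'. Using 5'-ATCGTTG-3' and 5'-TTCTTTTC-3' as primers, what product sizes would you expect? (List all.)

158 bp, 127 bp

The forward primer ATCGTTG matches the top strand at positions 5–11, 36–42.
The reverse primer's reverse complement is GAAAAGAA, matching at positions 155–162.
Each forward site pairs with the reverse site to give a product ending at position 162: sizes 158, 127 bp.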